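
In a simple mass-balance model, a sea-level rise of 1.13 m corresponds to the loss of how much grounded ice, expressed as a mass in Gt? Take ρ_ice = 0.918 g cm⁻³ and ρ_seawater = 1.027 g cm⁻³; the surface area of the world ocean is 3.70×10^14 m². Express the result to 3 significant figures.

≈ 4.29×10^5 Gt

Required water volume = Δh × A = 1.13 m × 3.70×10^14 m² = 4.181×10^14 m³.
ρ_w = 1.027 g cm⁻³ = 1027 kg m⁻³, so the mass of water = 4.181×10^14 m³ × 1027 kg m⁻³ = 4.294×10^17 kg = 4.29×10^5 Gt (and the same mass of ice, by conservation).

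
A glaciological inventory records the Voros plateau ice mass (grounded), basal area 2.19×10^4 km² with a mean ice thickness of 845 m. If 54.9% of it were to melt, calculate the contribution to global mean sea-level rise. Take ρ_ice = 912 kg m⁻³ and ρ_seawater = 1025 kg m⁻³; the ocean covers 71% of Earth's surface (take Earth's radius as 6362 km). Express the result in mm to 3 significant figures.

Voros: ice volume = 2.19×10^4 km² × 845 m = 1.851×10^4 km³; 0.549 × 1.851×10^4 × (912/1025) = 9039 km³ of water.
Spread over 3.61×10^14 m² of ocean, Δh = 9.039×10^12 / 3.61×10^14 = 0.0250 m = 25.0 mm.

≈ 25.0 mm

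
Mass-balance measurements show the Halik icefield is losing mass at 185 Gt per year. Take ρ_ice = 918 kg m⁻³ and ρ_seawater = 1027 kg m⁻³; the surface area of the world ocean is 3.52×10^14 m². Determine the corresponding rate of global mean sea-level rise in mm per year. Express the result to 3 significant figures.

≈ 0.512 mm/yr

ρ_w = 1027 kg m⁻³. Annual water volume added = 185 Gt / ρ_w = 1.850×10^14 kg / 1027 kg m⁻³ = 1.801×10^11 m³.
Δh per year = 1.801×10^11 / 3.52×10^14 = 5.12×10^-4 m = 0.512 mm.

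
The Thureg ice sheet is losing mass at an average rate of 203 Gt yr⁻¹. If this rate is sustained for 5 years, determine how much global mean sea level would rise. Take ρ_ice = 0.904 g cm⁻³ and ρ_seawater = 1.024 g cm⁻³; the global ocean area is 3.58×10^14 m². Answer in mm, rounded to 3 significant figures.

Total mass lost = 203 Gt/yr × 5 yr = 1015 Gt = 1.015×10^15 kg.
ρ_w = 1.024 g cm⁻³ = 1024 kg m⁻³, so water volume = 1.015×10^15 / 1024 = 9.912×10^11 m³.
Δh = 9.912×10^11 / 3.58×10^14 = 2.77×10^-3 m = 2.77 mm.

≈ 2.77 mm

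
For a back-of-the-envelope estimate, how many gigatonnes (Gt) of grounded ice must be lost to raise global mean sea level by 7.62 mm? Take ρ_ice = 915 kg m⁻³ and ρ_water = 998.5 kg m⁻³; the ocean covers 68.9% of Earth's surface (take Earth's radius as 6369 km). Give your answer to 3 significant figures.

≈ 2670 Gt

Required water volume = Δh × A = 0.00762 m × 3.51×10^14 m² = 2.676×10^12 m³.
ρ_w = 998.5 kg m⁻³, so the mass of water = 2.676×10^12 m³ × 998.5 kg m⁻³ = 2.672×10^15 kg = 2670 Gt (and the same mass of ice, by conservation).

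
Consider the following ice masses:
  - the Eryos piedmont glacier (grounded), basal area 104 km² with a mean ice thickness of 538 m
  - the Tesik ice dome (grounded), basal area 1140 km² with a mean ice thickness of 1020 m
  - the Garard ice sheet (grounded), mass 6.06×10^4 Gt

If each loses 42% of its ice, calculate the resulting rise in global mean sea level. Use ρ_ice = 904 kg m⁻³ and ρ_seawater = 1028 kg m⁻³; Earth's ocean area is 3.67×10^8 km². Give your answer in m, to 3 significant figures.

≈ 0.0687 m

Eryos: ice volume = 104 km² × 538 m = 55.95 km³; 0.42 × 55.95 × (904/1028) = 20.67 km³ of water.
Tesik: ice volume = 1140 km² × 1020 m = 1163 km³; 0.42 × 1163 × (904/1028) = 429.5 km³ of water.
Garard: 0.42 × 6.06×10^4 Gt = 2.545×10^16 kg; dividing by ρ_w = 1028 kg m⁻³ gives 2.476×10^13 m³ of water.
Total added water ≈ 2.521×10^13 m³ over 3.67×10^14 m² → Δh = 0.0687 m.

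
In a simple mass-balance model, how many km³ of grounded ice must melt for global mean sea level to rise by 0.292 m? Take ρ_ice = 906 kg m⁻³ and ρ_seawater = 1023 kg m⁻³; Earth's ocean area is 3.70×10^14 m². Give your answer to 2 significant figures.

Required water volume = Δh × A = 0.292 m × 3.70×10^14 m² = 1.080×10^14 m³ = 1.080×10^5 km³.
Ice volume = water volume × ρ_w/ρ_ice = 1.080×10^5 × 1023/906 = 1.2×10^5 km³.

≈ 1.2×10^5 km³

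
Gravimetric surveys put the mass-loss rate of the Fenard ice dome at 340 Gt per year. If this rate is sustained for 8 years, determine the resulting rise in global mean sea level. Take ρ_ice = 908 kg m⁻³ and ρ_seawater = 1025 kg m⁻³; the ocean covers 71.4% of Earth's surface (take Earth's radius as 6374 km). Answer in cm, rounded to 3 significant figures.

Total mass lost = 340 Gt/yr × 8 yr = 2720 Gt = 2.720×10^15 kg.
ρ_w = 1025 kg m⁻³, so water volume = 2.720×10^15 / 1025 = 2.654×10^12 m³.
Δh = 2.654×10^12 / 3.65×10^14 = 7.28×10^-3 m = 0.728 cm.

≈ 0.728 cm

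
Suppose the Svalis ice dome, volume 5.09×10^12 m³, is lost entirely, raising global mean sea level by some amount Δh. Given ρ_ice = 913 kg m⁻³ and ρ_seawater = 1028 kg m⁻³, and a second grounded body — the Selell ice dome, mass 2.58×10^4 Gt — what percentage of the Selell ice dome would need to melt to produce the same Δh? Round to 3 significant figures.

Equal sea-level rise means equal mass of meltwater, i.e. equal mass of ice lost.
Ice mass of Svalis: 4.647×10^15 kg; ice mass of Selell: 2.580×10^16 kg.
Fraction required = 4.647×10^15 / 2.580×10^16 = 0.180 → 18.0 %.

≈ 18.0 %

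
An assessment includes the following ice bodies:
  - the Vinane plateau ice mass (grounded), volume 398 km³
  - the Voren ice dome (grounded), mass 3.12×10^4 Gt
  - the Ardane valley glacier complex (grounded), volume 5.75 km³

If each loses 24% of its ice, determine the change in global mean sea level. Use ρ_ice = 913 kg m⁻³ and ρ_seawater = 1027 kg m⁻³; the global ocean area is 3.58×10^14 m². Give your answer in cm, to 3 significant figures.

≈ 2.06 cm

Vinane: 0.24 × 398 km³ × (913/1027) = 84.92 km³ of water.
Voren: 0.24 × 3.12×10^4 Gt = 7.488×10^15 kg; dividing by ρ_w = 1027 kg m⁻³ gives 7.291×10^12 m³ of water.
Ardane: 0.24 × 5.75 km³ × (913/1027) = 1.227 km³ of water.
Total added water ≈ 7.377×10^12 m³ over 3.58×10^14 m² → Δh = 0.0206 m = 2.06 cm.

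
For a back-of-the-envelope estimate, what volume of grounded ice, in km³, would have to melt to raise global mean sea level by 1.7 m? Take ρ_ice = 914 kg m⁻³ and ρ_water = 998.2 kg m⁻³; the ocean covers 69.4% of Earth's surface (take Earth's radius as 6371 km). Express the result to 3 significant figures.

≈ 6.57×10^5 km³

Required water volume = Δh × A = 1.7 m × 3.54×10^14 m² = 6.018×10^14 m³ = 6.018×10^5 km³.
Ice volume = water volume × ρ_w/ρ_ice = 6.018×10^5 × 998.2/914 = 6.57×10^5 km³.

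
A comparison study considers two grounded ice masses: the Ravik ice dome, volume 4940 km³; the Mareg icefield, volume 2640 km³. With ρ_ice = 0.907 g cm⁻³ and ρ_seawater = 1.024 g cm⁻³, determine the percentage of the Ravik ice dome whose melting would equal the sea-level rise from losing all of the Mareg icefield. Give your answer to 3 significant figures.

Equal sea-level rise means equal mass of meltwater, i.e. equal mass of ice lost.
Ice mass of Mareg: 2.394×10^15 kg; ice mass of Ravik: 4.481×10^15 kg.
Fraction required = 2.394×10^15 / 4.481×10^15 = 0.534 → 53.4 %.

≈ 53.4 %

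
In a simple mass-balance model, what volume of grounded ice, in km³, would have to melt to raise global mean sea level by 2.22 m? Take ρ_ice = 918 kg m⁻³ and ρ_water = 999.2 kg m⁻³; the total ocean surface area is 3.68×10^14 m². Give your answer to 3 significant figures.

Required water volume = Δh × A = 2.22 m × 3.68×10^14 m² = 8.170×10^14 m³ = 8.170×10^5 km³.
Ice volume = water volume × ρ_w/ρ_ice = 8.170×10^5 × 999.2/918 = 8.89×10^5 km³.

≈ 8.89×10^5 km³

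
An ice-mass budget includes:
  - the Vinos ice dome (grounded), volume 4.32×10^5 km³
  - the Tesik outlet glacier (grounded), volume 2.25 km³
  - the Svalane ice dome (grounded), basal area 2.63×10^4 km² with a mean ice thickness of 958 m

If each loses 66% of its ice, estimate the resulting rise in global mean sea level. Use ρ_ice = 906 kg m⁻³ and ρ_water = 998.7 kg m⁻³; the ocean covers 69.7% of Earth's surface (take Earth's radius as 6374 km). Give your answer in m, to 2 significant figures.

≈ 0.77 m

Vinos: 0.66 × 4.32×10^5 km³ × (906/998.7) = 2.587×10^5 km³ of water.
Tesik: 0.66 × 2.25 km³ × (906/998.7) = 1.347 km³ of water.
Svalane: ice volume = 2.63×10^4 km² × 958 m = 2.520×10^4 km³; 0.66 × 2.520×10^4 × (906/998.7) = 1.509×10^4 km³ of water.
Total added water ≈ 2.737×10^14 m³ over 3.56×10^14 m² → Δh = 0.769 m.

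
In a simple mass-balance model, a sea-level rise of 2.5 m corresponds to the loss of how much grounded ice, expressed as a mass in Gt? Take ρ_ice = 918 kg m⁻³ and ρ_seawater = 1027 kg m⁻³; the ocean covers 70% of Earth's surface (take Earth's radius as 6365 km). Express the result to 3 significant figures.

≈ 9.15×10^5 Gt

Required water volume = Δh × A = 2.5 m × 3.56×10^14 m² = 8.909×10^14 m³.
ρ_w = 1027 kg m⁻³, so the mass of water = 8.909×10^14 m³ × 1027 kg m⁻³ = 9.150×10^17 kg = 9.15×10^5 Gt (and the same mass of ice, by conservation).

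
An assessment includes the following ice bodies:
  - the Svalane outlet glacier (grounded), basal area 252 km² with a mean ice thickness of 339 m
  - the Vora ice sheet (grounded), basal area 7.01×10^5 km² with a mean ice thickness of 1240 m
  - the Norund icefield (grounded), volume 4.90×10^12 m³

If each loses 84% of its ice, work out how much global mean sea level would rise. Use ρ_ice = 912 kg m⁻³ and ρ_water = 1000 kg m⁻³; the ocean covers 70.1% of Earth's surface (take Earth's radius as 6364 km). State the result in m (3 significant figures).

Svalane: ice volume = 252 km² × 339 m = 85.43 km³; 0.84 × 85.43 × (912/1000) = 65.44 km³ of water.
Vora: ice volume = 7.01×10^5 km² × 1240 m = 8.692×10^5 km³; 0.84 × 8.692×10^5 × (912/1000) = 6.659×10^5 km³ of water.
Norund: 0.84 × 4.90×10^12 m³ × (912/1000) = 3.754×10^12 m³ of water.
Total added water ≈ 6.697×10^14 m³ over 3.57×10^14 m² → Δh = 1.88 m.

≈ 1.88 m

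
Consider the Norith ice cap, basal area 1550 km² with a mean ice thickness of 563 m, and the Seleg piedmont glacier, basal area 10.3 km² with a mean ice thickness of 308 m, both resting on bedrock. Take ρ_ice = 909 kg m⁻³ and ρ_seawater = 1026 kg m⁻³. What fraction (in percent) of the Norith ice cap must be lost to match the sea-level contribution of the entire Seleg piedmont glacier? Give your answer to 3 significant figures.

Equal sea-level rise means equal mass of meltwater, i.e. equal mass of ice lost.
Ice mass of Seleg: 2.884×10^12 kg; ice mass of Norith: 7.932×10^14 kg.
Fraction required = 2.884×10^12 / 7.932×10^14 = 3.64×10^-3 → 0.364 %.

≈ 0.364 %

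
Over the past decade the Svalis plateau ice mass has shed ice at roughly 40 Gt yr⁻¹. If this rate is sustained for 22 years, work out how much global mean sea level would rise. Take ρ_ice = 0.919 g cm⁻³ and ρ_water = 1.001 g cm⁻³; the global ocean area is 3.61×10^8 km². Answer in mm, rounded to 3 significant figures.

≈ 2.44 mm

Total mass lost = 40 Gt/yr × 22 yr = 880.0 Gt = 8.800×10^14 kg.
ρ_w = 1.001 g cm⁻³ = 1001 kg m⁻³, so water volume = 8.800×10^14 / 1001 = 8.791×10^11 m³.
Δh = 8.791×10^11 / 3.61×10^14 = 2.44×10^-3 m = 2.44 mm.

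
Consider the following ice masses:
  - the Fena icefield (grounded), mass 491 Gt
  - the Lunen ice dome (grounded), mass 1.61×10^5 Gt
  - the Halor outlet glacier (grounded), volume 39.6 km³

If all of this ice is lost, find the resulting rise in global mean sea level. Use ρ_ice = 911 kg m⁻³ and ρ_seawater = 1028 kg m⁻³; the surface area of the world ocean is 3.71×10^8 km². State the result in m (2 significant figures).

Fena: 491 Gt = 4.910×10^14 kg; dividing by ρ_w = 1028 kg m⁻³ gives 4.776×10^11 m³ of water.
Lunen: 1.61×10^5 Gt = 1.610×10^17 kg; dividing by ρ_w = 1028 kg m⁻³ gives 1.566×10^14 m³ of water.
Halor: 39.6 km³ × (911/1028) = 35.09 km³ of water.
Total added water ≈ 1.571×10^14 m³ over 3.71×10^14 m² → Δh = 0.424 m.

≈ 0.42 m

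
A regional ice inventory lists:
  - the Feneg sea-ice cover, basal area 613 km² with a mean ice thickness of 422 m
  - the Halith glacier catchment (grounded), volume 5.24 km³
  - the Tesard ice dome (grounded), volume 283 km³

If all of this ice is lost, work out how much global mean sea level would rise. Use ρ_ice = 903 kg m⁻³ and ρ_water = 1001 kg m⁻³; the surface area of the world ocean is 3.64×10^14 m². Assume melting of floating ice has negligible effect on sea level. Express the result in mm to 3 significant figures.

≈ 0.714 mm

The Feneg sea-ice cover is floating and already displaces its own weight of water, so its melt adds essentially nothing to sea level.
Halith: 5.24 km³ × (903/1001) = 4.727 km³ of water.
Tesard: 283 km³ × (903/1001) = 255.3 km³ of water.
Total added water ≈ 2.600×10^11 m³ over 3.64×10^14 m² → Δh = 7.14×10^-4 m = 0.714 mm.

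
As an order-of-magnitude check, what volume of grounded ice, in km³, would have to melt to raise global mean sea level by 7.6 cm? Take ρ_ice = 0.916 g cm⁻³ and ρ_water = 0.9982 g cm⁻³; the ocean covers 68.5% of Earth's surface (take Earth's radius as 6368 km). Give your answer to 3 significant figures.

Required water volume = Δh × A = 0.076 m × 3.49×10^14 m² = 2.653×10^13 m³ = 2.653×10^4 km³.
Ice volume = water volume × ρ_w/ρ_ice = 2.653×10^4 × 998.2/916 = 2.89×10^4 km³.

≈ 2.89×10^4 km³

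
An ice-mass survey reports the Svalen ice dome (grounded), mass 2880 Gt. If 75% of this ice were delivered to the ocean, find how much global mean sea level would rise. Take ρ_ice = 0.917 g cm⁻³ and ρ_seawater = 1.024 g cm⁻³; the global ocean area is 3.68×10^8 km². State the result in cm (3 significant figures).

Svalen: 0.75 × 2880 Gt = 2.160×10^15 kg; dividing by ρ_w = 1.024 g cm⁻³ = 1024 kg m⁻³ gives 2.109×10^12 m³ of water.
Spread over 3.68×10^14 m² of ocean, Δh = 2.109×10^12 / 3.68×10^14 = 5.73×10^-3 m = 0.573 cm.

≈ 0.573 cm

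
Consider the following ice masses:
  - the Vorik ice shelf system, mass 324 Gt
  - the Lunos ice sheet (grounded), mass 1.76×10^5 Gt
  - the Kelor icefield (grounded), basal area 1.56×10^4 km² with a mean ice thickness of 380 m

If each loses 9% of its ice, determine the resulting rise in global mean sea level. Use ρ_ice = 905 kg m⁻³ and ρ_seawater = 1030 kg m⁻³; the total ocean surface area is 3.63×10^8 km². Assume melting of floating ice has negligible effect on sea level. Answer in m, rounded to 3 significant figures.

≈ 0.0437 m

The Vorik ice shelf system is floating and already displaces its own weight of water, so its melt adds essentially nothing to sea level.
Lunos: 0.09 × 1.76×10^5 Gt = 1.584×10^16 kg; dividing by ρ_w = 1030 kg m⁻³ gives 1.538×10^13 m³ of water.
Kelor: ice volume = 1.56×10^4 km² × 380 m = 5928 km³; 0.09 × 5928 × (905/1030) = 468.8 km³ of water.
Total added water ≈ 1.585×10^13 m³ over 3.63×10^14 m² → Δh = 0.0437 m.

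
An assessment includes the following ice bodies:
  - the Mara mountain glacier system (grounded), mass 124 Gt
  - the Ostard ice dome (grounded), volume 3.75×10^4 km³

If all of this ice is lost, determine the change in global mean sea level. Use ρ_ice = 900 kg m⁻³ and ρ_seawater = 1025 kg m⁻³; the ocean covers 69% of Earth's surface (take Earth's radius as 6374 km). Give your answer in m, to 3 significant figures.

Mara: 124 Gt = 1.240×10^14 kg; dividing by ρ_w = 1025 kg m⁻³ gives 1.210×10^11 m³ of water.
Ostard: 3.75×10^4 km³ × (900/1025) = 3.293×10^4 km³ of water.
Total added water ≈ 3.305×10^13 m³ over 3.52×10^14 m² → Δh = 0.0938 m.

≈ 0.0938 m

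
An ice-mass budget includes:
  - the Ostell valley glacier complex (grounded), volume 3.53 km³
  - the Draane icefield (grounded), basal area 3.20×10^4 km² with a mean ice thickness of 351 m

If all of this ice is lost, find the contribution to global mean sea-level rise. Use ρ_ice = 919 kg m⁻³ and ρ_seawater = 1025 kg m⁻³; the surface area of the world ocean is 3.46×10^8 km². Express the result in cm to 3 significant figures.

Ostell: 3.53 km³ × (919/1025) = 3.165 km³ of water.
Draane: ice volume = 3.20×10^4 km² × 351 m = 1.123×10^4 km³; 1.123×10^4 × (919/1025) = 1.007×10^4 km³ of water.
Total added water ≈ 1.007×10^13 m³ over 3.46×10^14 m² → Δh = 0.0291 m = 2.91 cm.

≈ 2.91 cm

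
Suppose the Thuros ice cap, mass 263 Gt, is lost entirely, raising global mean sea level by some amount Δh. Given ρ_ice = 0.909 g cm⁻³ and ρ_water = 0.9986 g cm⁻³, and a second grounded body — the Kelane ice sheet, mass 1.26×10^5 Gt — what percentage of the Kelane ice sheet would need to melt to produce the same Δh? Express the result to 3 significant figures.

≈ 0.209 %

Equal sea-level rise means equal mass of meltwater, i.e. equal mass of ice lost.
Ice mass of Thuros: 2.630×10^14 kg; ice mass of Kelane: 1.260×10^17 kg.
Fraction required = 2.630×10^14 / 1.260×10^17 = 2.09×10^-3 → 0.209 %.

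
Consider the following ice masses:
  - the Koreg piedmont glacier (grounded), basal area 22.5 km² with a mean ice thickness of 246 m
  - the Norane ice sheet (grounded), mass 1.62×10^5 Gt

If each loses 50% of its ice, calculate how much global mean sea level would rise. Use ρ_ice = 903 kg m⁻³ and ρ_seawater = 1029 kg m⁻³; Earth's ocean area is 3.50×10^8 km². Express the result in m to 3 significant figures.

≈ 0.225 m

Koreg: ice volume = 22.5 km² × 246 m = 5.535 km³; 0.5 × 5.535 × (903/1029) = 2.429 km³ of water.
Norane: 0.5 × 1.62×10^5 Gt = 8.100×10^16 kg; dividing by ρ_w = 1029 kg m⁻³ gives 7.872×10^13 m³ of water.
Total added water ≈ 7.872×10^13 m³ over 3.50×10^14 m² → Δh = 0.225 m.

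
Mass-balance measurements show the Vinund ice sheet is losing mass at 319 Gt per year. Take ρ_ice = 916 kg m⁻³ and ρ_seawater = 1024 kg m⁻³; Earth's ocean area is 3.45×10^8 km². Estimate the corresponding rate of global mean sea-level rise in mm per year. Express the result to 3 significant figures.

ρ_w = 1024 kg m⁻³. Annual water volume added = 319 Gt / ρ_w = 3.190×10^14 kg / 1024 kg m⁻³ = 3.115×10^11 m³.
Δh per year = 3.115×10^11 / 3.45×10^14 = 9.03×10^-4 m = 0.903 mm.

≈ 0.903 mm/yr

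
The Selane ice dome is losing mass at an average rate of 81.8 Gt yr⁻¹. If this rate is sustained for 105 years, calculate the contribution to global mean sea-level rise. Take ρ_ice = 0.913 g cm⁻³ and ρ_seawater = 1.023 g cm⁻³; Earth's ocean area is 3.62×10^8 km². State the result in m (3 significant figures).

Total mass lost = 81.8 Gt/yr × 105 yr = 8589 Gt = 8.589×10^15 kg.
ρ_w = 1.023 g cm⁻³ = 1023 kg m⁻³, so water volume = 8.589×10^15 / 1023 = 8.396×10^12 m³.
Δh = 8.396×10^12 / 3.62×10^14 = 0.0232 m.

≈ 0.0232 m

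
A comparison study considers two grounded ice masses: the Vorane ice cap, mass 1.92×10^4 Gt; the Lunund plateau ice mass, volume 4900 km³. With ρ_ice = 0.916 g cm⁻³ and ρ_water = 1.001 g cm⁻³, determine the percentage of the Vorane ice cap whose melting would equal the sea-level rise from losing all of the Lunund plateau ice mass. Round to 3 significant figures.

≈ 23.4 %

Equal sea-level rise means equal mass of meltwater, i.e. equal mass of ice lost.
Ice mass of Lunund: 4.488×10^15 kg; ice mass of Vorane: 1.920×10^16 kg.
Fraction required = 4.488×10^15 / 1.920×10^16 = 0.234 → 23.4 %.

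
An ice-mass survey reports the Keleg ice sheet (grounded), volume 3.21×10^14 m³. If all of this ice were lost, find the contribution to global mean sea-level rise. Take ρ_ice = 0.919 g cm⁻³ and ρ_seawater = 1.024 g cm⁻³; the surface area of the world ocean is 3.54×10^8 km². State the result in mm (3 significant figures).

≈ 814 mm

Keleg: 3.21×10^14 m³ × (919/1024) = 2.881×10^14 m³ of water.
Spread over 3.54×10^14 m² of ocean, Δh = 2.881×10^14 / 3.54×10^14 = 0.814 m = 814 mm.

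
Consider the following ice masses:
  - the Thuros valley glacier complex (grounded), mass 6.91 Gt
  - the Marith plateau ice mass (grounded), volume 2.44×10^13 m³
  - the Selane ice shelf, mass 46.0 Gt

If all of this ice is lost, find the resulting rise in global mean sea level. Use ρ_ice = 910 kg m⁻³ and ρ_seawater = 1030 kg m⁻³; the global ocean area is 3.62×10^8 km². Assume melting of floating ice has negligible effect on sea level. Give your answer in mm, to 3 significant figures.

Thuros: 6.91 Gt = 6.910×10^12 kg; dividing by ρ_w = 1030 kg m⁻³ gives 6.709×10^9 m³ of water.
Marith: 2.44×10^13 m³ × (910/1030) = 2.156×10^13 m³ of water.
The Selane ice shelf is floating and already displaces its own weight of water, so its melt adds essentially nothing to sea level.
Total added water ≈ 2.156×10^13 m³ over 3.62×10^14 m² → Δh = 0.0596 m = 59.6 mm.

≈ 59.6 mm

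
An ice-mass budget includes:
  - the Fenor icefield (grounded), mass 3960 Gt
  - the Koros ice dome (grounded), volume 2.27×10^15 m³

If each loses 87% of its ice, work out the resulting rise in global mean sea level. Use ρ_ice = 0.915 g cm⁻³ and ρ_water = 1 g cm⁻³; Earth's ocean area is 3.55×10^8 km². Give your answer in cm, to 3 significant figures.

Fenor: 0.87 × 3960 Gt = 3.445×10^15 kg; dividing by ρ_w = 1 g cm⁻³ = 1000 kg m⁻³ gives 3.445×10^12 m³ of water.
Koros: 0.87 × 2.27×10^15 m³ × (915/1000) = 1.807×10^15 m³ of water.
Total added water ≈ 1.810×10^15 m³ over 3.55×10^14 m² → Δh = 5.10 m = 510 cm.

≈ 510 cm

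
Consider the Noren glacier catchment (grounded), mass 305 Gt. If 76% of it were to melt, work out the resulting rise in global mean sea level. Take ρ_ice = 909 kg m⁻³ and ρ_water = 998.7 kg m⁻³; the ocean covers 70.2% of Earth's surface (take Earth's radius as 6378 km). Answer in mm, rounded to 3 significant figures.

Noren: 0.76 × 305 Gt = 2.318×10^14 kg; dividing by ρ_w = 998.7 kg m⁻³ gives 2.321×10^11 m³ of water.
Spread over 3.59×10^14 m² of ocean, Δh = 2.321×10^11 / 3.59×10^14 = 6.47×10^-4 m = 0.647 mm.

≈ 0.647 mm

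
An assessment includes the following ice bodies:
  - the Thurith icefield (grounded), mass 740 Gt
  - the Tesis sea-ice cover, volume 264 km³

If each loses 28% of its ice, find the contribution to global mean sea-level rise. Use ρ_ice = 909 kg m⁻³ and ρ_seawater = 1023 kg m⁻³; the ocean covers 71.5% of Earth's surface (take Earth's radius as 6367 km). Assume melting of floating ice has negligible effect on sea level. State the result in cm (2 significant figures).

Thurith: 0.28 × 740 Gt = 2.072×10^14 kg; dividing by ρ_w = 1023 kg m⁻³ gives 2.025×10^11 m³ of water.
The Tesis sea-ice cover is floating and already displaces its own weight of water, so its melt adds essentially nothing to sea level.
Total added water ≈ 2.025×10^11 m³ over 3.64×10^14 m² → Δh = 5.56×10^-4 m = 0.056 cm.

≈ 0.056 cm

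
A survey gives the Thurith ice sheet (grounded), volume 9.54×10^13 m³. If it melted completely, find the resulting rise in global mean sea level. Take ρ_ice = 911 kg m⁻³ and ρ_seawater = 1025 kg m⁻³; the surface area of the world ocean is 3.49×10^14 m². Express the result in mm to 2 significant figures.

Thurith: 9.54×10^13 m³ × (911/1025) = 8.479×10^13 m³ of water.
Spread over 3.49×10^14 m² of ocean, Δh = 8.479×10^13 / 3.49×10^14 = 0.243 m = 240 mm.

≈ 240 mm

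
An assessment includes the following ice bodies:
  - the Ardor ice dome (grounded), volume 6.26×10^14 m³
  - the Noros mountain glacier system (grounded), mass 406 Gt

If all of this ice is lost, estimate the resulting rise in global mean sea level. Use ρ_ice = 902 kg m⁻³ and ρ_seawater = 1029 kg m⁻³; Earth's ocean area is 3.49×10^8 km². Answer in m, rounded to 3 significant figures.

≈ 1.57 m

Ardor: 6.26×10^14 m³ × (902/1029) = 5.487×10^14 m³ of water.
Noros: 406 Gt = 4.060×10^14 kg; dividing by ρ_w = 1029 kg m⁻³ gives 3.946×10^11 m³ of water.
Total added water ≈ 5.491×10^14 m³ over 3.49×10^14 m² → Δh = 1.57 m.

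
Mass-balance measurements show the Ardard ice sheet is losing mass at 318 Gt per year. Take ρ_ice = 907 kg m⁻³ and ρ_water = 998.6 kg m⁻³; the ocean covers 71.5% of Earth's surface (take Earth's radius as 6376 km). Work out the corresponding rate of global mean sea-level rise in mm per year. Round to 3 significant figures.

≈ 0.872 mm/yr

ρ_w = 998.6 kg m⁻³. Annual water volume added = 318 Gt / ρ_w = 3.180×10^14 kg / 998.6 kg m⁻³ = 3.184×10^11 m³.
Δh per year = 3.184×10^11 / 3.65×10^14 = 8.72×10^-4 m = 0.872 mm.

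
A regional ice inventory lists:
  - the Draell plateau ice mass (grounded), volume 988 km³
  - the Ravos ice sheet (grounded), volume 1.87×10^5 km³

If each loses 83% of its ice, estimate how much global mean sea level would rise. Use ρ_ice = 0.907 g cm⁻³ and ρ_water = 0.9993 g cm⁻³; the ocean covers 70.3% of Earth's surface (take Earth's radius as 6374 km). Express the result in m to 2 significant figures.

≈ 0.39 m

Draell: 0.83 × 988 km³ × (907/999.3) = 744.3 km³ of water.
Ravos: 0.83 × 1.87×10^5 km³ × (907/999.3) = 1.409×10^5 km³ of water.
Total added water ≈ 1.416×10^14 m³ over 3.59×10^14 m² → Δh = 0.395 m.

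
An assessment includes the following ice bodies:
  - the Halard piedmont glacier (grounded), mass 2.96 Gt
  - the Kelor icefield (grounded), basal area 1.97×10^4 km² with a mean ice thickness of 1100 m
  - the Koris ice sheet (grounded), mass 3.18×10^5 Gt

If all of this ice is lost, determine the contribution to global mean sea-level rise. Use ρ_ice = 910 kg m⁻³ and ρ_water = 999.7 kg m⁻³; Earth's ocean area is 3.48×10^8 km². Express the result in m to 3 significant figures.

≈ 0.971 m

Halard: 2.96 Gt = 2.960×10^12 kg; dividing by ρ_w = 999.7 kg m⁻³ gives 2.961×10^9 m³ of water.
Kelor: ice volume = 1.97×10^4 km² × 1100 m = 2.167×10^4 km³; 2.167×10^4 × (910/999.7) = 1.973×10^4 km³ of water.
Koris: 3.18×10^5 Gt = 3.180×10^17 kg; dividing by ρ_w = 999.7 kg m⁻³ gives 3.181×10^14 m³ of water.
Total added water ≈ 3.378×10^14 m³ over 3.48×10^14 m² → Δh = 0.971 m.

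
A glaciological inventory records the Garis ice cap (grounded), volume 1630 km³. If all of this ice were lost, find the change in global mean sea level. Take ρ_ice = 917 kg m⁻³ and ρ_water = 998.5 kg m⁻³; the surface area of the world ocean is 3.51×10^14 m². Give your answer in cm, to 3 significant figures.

≈ 0.426 cm

Garis: 1630 km³ × (917/998.5) = 1497 km³ of water.
Spread over 3.51×10^14 m² of ocean, Δh = 1.497×10^12 / 3.51×10^14 = 4.26×10^-3 m = 0.426 cm.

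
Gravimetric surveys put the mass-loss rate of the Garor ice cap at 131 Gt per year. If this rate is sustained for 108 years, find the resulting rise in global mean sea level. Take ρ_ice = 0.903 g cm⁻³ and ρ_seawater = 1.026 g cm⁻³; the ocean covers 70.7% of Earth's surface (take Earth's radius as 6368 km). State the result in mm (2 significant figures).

Total mass lost = 131 Gt/yr × 108 yr = 1.415×10^4 Gt = 1.415×10^16 kg.
ρ_w = 1.026 g cm⁻³ = 1026 kg m⁻³, so water volume = 1.415×10^16 / 1026 = 1.379×10^13 m³.
Δh = 1.379×10^13 / 3.60×10^14 = 0.0383 m = 38 mm.

≈ 38 mm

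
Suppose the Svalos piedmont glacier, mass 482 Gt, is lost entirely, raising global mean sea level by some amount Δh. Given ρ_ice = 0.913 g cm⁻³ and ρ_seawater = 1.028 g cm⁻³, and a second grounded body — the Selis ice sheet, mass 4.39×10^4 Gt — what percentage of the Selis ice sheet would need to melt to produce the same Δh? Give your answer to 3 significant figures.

Equal sea-level rise means equal mass of meltwater, i.e. equal mass of ice lost.
Ice mass of Svalos: 4.820×10^14 kg; ice mass of Selis: 4.390×10^16 kg.
Fraction required = 4.820×10^14 / 4.390×10^16 = 0.0110 → 1.10 %.

≈ 1.10 %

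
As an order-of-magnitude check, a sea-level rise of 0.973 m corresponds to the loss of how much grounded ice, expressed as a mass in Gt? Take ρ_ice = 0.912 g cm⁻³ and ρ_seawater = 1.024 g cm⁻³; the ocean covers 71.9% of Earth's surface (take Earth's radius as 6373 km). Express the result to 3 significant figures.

Required water volume = Δh × A = 0.973 m × 3.67×10^14 m² = 3.571×10^14 m³.
ρ_w = 1.024 g cm⁻³ = 1024 kg m⁻³, so the mass of water = 3.571×10^14 m³ × 1024 kg m⁻³ = 3.656×10^17 kg = 3.66×10^5 Gt (and the same mass of ice, by conservation).

≈ 3.66×10^5 Gt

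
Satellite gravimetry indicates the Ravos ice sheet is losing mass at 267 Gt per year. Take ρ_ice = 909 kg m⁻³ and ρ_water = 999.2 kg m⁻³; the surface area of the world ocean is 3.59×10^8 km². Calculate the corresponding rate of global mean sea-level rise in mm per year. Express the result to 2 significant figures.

≈ 0.74 mm/yr

ρ_w = 999.2 kg m⁻³. Annual water volume added = 267 Gt / ρ_w = 2.670×10^14 kg / 999.2 kg m⁻³ = 2.672×10^11 m³.
Δh per year = 2.672×10^11 / 3.59×10^14 = 7.44×10^-4 m = 0.74 mm.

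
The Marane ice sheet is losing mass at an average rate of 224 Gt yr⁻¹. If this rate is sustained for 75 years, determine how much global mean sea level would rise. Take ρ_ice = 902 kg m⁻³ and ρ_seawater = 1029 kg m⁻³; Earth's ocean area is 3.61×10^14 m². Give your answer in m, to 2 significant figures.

≈ 0.045 m

Total mass lost = 224 Gt/yr × 75 yr = 1.680×10^4 Gt = 1.680×10^16 kg.
ρ_w = 1029 kg m⁻³, so water volume = 1.680×10^16 / 1029 = 1.633×10^13 m³.
Δh = 1.633×10^13 / 3.61×10^14 = 0.0452 m.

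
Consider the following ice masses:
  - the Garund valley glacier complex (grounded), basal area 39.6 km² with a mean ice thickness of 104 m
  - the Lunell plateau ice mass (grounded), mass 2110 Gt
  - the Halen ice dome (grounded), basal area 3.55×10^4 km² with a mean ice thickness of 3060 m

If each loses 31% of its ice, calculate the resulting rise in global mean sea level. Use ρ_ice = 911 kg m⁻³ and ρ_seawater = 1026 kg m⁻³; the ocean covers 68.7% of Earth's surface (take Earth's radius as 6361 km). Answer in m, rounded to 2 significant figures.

Garund: ice volume = 39.6 km² × 104 m = 4.118 km³; 0.31 × 4.118 × (911/1026) = 1.134 km³ of water.
Lunell: 0.31 × 2110 Gt = 6.541×10^14 kg; dividing by ρ_w = 1026 kg m⁻³ gives 6.375×10^11 m³ of water.
Halen: ice volume = 3.55×10^4 km² × 3060 m = 1.086×10^5 km³; 0.31 × 1.086×10^5 × (911/1026) = 2.990×10^4 km³ of water.
Total added water ≈ 3.054×10^13 m³ over 3.49×10^14 m² → Δh = 0.0874 m.

≈ 0.087 m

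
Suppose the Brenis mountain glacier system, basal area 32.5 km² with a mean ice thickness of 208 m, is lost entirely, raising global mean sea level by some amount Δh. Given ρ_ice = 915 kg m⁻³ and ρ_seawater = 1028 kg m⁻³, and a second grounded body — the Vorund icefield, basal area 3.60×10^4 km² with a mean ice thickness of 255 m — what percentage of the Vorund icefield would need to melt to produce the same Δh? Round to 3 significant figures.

≈ 0.0736 %

Equal sea-level rise means equal mass of meltwater, i.e. equal mass of ice lost.
Ice mass of Brenis: 6.185×10^12 kg; ice mass of Vorund: 8.400×10^15 kg.
Fraction required = 6.185×10^12 / 8.400×10^15 = 7.36×10^-4 → 0.0736 %.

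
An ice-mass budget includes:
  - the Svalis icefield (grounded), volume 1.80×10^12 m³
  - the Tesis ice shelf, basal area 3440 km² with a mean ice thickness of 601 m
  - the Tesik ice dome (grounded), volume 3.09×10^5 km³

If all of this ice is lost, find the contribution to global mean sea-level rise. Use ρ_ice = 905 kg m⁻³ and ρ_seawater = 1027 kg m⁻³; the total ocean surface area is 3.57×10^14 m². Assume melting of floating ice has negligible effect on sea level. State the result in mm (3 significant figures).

Svalis: 1.80×10^12 m³ × (905/1027) = 1.586×10^12 m³ of water.
The Tesis ice shelf is floating and already displaces its own weight of water, so its melt adds essentially nothing to sea level.
Tesik: 3.09×10^5 km³ × (905/1027) = 2.723×10^5 km³ of water.
Total added water ≈ 2.739×10^14 m³ over 3.57×10^14 m² → Δh = 0.767 m = 767 mm.

≈ 767 mm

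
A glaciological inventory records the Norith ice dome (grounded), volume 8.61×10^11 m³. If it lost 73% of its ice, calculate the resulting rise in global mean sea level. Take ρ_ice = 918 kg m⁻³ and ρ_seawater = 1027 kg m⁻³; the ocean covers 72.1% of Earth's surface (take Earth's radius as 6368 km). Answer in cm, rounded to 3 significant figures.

Norith: 0.73 × 8.61×10^11 m³ × (918/1027) = 5.618×10^11 m³ of water.
Spread over 3.67×10^14 m² of ocean, Δh = 5.618×10^11 / 3.67×10^14 = 1.53×10^-3 m = 0.153 cm.

≈ 0.153 cm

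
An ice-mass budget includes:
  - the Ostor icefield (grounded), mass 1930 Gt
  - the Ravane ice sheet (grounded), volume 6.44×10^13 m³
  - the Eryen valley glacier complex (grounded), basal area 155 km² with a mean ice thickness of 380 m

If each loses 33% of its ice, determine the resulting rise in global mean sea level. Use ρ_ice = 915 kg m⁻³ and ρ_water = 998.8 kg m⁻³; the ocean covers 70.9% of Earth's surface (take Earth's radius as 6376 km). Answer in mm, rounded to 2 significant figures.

Ostor: 0.33 × 1930 Gt = 6.369×10^14 kg; dividing by ρ_w = 998.8 kg m⁻³ gives 6.377×10^11 m³ of water.
Ravane: 0.33 × 6.44×10^13 m³ × (915/998.8) = 1.947×10^13 m³ of water.
Eryen: ice volume = 155 km² × 380 m = 58.90 km³; 0.33 × 58.90 × (915/998.8) = 17.81 km³ of water.
Total added water ≈ 2.012×10^13 m³ over 3.62×10^14 m² → Δh = 0.0556 m = 56 mm.

≈ 56 mm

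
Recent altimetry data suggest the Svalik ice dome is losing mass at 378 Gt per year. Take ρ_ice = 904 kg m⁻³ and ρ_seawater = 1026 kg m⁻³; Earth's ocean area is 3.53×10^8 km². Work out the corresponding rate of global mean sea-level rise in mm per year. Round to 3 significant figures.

≈ 1.04 mm/yr

ρ_w = 1026 kg m⁻³. Annual water volume added = 378 Gt / ρ_w = 3.780×10^14 kg / 1026 kg m⁻³ = 3.684×10^11 m³.
Δh per year = 3.684×10^11 / 3.53×10^14 = 1.04×10^-3 m = 1.04 mm.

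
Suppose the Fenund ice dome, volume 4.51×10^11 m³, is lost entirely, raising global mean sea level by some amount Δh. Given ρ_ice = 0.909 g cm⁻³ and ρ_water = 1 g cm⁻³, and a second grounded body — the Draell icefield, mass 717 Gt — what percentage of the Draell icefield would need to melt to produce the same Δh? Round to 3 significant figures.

≈ 57.2 %

Equal sea-level rise means equal mass of meltwater, i.e. equal mass of ice lost.
Ice mass of Fenund: 4.100×10^14 kg; ice mass of Draell: 7.170×10^14 kg.
Fraction required = 4.100×10^14 / 7.170×10^14 = 0.572 → 57.2 %.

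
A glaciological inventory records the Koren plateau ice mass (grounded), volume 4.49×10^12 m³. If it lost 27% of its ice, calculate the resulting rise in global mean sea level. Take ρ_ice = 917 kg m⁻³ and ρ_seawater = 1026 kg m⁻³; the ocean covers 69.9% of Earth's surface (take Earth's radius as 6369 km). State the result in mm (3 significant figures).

Koren: 0.27 × 4.49×10^12 m³ × (917/1026) = 1.084×10^12 m³ of water.
Spread over 3.56×10^14 m² of ocean, Δh = 1.084×10^12 / 3.56×10^14 = 3.04×10^-3 m = 3.04 mm.

≈ 3.04 mm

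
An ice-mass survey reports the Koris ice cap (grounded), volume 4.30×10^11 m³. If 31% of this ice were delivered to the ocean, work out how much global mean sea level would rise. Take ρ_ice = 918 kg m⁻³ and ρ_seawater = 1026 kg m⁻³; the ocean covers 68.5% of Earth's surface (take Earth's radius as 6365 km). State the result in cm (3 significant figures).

≈ 0.0342 cm

Koris: 0.31 × 4.30×10^11 m³ × (918/1026) = 1.193×10^11 m³ of water.
Spread over 3.49×10^14 m² of ocean, Δh = 1.193×10^11 / 3.49×10^14 = 3.42×10^-4 m = 0.0342 cm.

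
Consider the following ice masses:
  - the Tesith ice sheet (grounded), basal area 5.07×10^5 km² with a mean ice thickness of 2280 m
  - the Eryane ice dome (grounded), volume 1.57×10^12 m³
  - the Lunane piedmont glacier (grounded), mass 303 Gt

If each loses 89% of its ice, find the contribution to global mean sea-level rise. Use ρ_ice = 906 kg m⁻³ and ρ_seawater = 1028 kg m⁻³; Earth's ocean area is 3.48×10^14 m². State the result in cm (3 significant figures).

≈ 261 cm

Tesith: ice volume = 5.07×10^5 km² × 2280 m = 1.156×10^6 km³; 0.89 × 1.156×10^6 × (906/1028) = 9.067×10^5 km³ of water.
Eryane: 0.89 × 1.57×10^12 m³ × (906/1028) = 1.231×10^12 m³ of water.
Lunane: 0.89 × 303 Gt = 2.697×10^14 kg; dividing by ρ_w = 1028 kg m⁻³ gives 2.623×10^11 m³ of water.
Total added water ≈ 9.082×10^14 m³ over 3.48×10^14 m² → Δh = 2.61 m = 261 cm.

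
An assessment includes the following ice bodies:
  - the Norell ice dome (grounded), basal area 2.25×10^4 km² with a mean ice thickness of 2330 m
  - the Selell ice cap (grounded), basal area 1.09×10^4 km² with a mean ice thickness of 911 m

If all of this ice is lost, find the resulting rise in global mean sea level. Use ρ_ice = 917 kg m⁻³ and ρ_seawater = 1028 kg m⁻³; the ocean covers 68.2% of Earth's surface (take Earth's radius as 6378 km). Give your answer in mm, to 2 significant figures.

Norell: ice volume = 2.25×10^4 km² × 2330 m = 5.242×10^4 km³; 5.242×10^4 × (917/1028) = 4.676×10^4 km³ of water.
Selell: ice volume = 1.09×10^4 km² × 911 m = 9930 km³; 9930 × (917/1028) = 8858 km³ of water.
Total added water ≈ 5.562×10^13 m³ over 3.49×10^14 m² → Δh = 0.160 m = 160 mm.

≈ 160 mm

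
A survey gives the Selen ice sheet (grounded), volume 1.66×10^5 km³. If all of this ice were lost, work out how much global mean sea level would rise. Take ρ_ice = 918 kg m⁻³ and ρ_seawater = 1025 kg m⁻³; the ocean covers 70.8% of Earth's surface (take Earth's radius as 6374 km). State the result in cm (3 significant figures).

≈ 41.1 cm

Selen: 1.66×10^5 km³ × (918/1025) = 1.487×10^5 km³ of water.
Spread over 3.61×10^14 m² of ocean, Δh = 1.487×10^14 / 3.61×10^14 = 0.411 m = 41.1 cm.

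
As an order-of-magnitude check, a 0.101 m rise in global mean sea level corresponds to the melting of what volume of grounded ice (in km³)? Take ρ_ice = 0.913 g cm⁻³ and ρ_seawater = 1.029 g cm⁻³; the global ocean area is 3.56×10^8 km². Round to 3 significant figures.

Required water volume = Δh × A = 0.101 m × 3.56×10^14 m² = 3.596×10^13 m³ = 3.596×10^4 km³.
Ice volume = water volume × ρ_w/ρ_ice = 3.596×10^4 × 1029/913 = 4.05×10^4 km³.

≈ 4.05×10^4 km³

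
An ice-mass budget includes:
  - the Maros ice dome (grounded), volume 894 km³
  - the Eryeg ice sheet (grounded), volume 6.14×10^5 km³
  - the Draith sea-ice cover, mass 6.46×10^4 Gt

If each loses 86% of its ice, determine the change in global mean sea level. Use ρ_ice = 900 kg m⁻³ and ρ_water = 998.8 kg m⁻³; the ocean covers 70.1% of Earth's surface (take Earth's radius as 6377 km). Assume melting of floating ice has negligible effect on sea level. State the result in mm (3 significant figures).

≈ 1330 mm

Maros: 0.86 × 894 km³ × (900/998.8) = 692.8 km³ of water.
Eryeg: 0.86 × 6.14×10^5 km³ × (900/998.8) = 4.758×10^5 km³ of water.
The Draith sea-ice cover is floating and already displaces its own weight of water, so its melt adds essentially nothing to sea level.
Total added water ≈ 4.765×10^14 m³ over 3.58×10^14 m² → Δh = 1.33 m = 1330 mm.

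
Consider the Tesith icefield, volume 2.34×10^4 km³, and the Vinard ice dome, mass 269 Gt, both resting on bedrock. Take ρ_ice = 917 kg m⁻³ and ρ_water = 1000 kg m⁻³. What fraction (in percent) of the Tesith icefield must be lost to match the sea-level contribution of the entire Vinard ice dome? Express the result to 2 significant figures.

≈ 1.3 %

Equal sea-level rise means equal mass of meltwater, i.e. equal mass of ice lost.
Ice mass of Vinard: 2.690×10^14 kg; ice mass of Tesith: 2.146×10^16 kg.
Fraction required = 2.690×10^14 / 2.146×10^16 = 0.0125 → 1.3 %.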